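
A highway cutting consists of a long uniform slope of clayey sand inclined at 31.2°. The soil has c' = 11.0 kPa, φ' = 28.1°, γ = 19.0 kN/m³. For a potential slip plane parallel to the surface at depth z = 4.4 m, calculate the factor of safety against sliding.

FS = 1.18

For an infinite slope with a slip plane parallel to the surface (no pore pressure): FS = [c' + γz cos²β tanφ'] / [γz sinβ cosβ].
γz = 19.0·4.4 = 83.60 kN/m²
Numerator = 11.0 + 83.60·cos²31.2°·tan28.1° = 11.0 + 83.60·0.7316·0.5340 = 43.659 kPa
Denominator = 83.60·sin31.2°·cos31.2° = 83.60·0.5180·0.8554 = 37.043 kPa
FS = 43.659 / 37.043 = 1.179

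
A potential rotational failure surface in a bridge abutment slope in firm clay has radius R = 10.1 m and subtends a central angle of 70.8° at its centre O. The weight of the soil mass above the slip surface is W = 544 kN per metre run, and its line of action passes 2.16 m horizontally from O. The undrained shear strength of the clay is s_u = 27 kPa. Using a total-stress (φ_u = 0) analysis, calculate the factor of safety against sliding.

Taking moments about the centre O, the resisting moment is provided by the undrained shear strength acting along the arc:
Arc length L_a = R·θ = 10.1·(70.8°·π/180) = 10.1·1.2357 = 12.48 m
M_R = s_u·L_a·R = 27·12.48·10.1 = 3403.4 kN·m/m
M_D = W·d = 544·2.16 = 1175.0 kN·m/m
FS = M_R / M_D = 3403.4 / 1175.0 = 2.896

FS = 2.90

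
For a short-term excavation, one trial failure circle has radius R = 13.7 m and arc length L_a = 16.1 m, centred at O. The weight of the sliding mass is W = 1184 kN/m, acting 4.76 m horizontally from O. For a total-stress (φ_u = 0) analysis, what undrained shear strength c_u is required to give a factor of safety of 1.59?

c_u = 40.6 kPa

FS = c_u·L_a·R / (W·d), so c_u = FS·W·d / (L_a·R).
c_u = 1.59·1184·4.76 / (16.10·13.7) = 8961.0 / 220.57 = 40.63 kPa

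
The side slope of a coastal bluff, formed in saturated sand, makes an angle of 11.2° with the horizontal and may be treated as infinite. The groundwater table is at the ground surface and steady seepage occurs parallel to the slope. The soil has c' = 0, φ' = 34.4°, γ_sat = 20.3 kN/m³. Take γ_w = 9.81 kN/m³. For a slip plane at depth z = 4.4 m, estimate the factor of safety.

FS = 1.79

With seepage parallel to the slope and the water table at the surface, the effective normal stress on the slip plane uses the buoyant unit weight γ' = γ_sat − γ_w while the driving shear stress uses γ_sat:
FS = [c' + γ' z cos²β tanφ'] / [γ_sat z sinβ cosβ]
(For c' = 0 this reduces to FS = (γ'/γ_sat)·tanφ'/tanβ.)
γ' = 20.3 − 9.81 = 10.49 kN/m³
Numerator = 0.0 + 10.49·4.4·cos²11.2°·tan34.4° = 0.0 + 10.49·4.4·0.9623·0.6847 = 30.411 kPa
Denominator = 20.3·4.4·sin11.2°·cos11.2° = 20.3·4.4·0.1942·0.9810 = 17.019 kPa
FS = 30.411 / 17.019 = 1.787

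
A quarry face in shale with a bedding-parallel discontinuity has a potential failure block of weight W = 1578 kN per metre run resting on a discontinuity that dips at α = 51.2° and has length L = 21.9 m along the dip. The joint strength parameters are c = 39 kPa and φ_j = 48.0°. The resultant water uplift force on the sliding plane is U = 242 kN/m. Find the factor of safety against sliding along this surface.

FS = 1.37

Resolving the block weight along and normal to the plane and applying the Mohr–Coulomb strength on the joint:
N' = W cosα − U = 1578·cos51.2° − 242 = 746.8 kN/m
Driving force T = W sinα = 1578·sin51.2° = 1229.8 kN/m
Resisting force R = c·L + N'·tanφ_j = 39·21.9 + 746.8·tan48.0° = 854.1 + 829.4 = 1683.5 kN/m
FS = R / T = 1683.5 / 1229.8 = 1.369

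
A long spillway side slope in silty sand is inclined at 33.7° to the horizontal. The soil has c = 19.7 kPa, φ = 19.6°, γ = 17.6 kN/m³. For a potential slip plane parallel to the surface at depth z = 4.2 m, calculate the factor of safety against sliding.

FS = 1.11

For an infinite slope with a slip plane parallel to the surface (no pore pressure): FS = [c + γz cos²β tanφ] / [γz sinβ cosβ].
γz = 17.6·4.2 = 73.92 kN/m²
Numerator = 19.7 + 73.92·cos²33.7°·tan19.6° = 19.7 + 73.92·0.6921·0.3561 = 37.919 kPa
Denominator = 73.92·sin33.7°·cos33.7° = 73.92·0.5548·0.8320 = 34.122 kPa
FS = 37.919 / 34.122 = 1.111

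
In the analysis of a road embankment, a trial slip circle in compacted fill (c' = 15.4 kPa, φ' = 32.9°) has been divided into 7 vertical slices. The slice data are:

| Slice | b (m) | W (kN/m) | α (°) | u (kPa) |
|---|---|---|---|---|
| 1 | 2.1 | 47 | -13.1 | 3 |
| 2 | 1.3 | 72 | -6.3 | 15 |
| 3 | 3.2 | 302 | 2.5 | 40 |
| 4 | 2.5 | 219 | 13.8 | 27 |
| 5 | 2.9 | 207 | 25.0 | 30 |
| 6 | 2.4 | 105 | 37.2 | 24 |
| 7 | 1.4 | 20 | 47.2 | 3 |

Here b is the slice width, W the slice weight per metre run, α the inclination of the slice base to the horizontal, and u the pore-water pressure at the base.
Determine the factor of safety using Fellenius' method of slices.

FS = 2.85

Ordinary method of slices: FS = Σ[c'·Δl_i + (W_i cosα_i − u_i·Δl_i)·tanφ'] / Σ W_i sinα_i, with Δl_i = b_i / cosα_i.
Slice 1: Δl = 2.1/cos(-13.1°) = 2.156 m; N'_1 = 47·cos(-13.1°) − 3·2.156 = 39.3; c'Δl = 33.20; W sinα = -10.7
Slice 2: Δl = 1.3/cos(-6.3°) = 1.308 m; N'_2 = 72·cos(-6.3°) − 15·1.308 = 51.9; c'Δl = 20.14; W sinα = -7.9
Slice 3: Δl = 3.2/cos2.5° = 3.203 m; N'_3 = 302·cos2.5° − 40·3.203 = 173.6; c'Δl = 49.33; W sinα = 13.2
Slice 4: Δl = 2.5/cos13.8° = 2.574 m; N'_4 = 219·cos13.8° − 27·2.574 = 143.2; c'Δl = 39.64; W sinα = 52.2
Slice 5: Δl = 2.9/cos25.0° = 3.200 m; N'_5 = 207·cos25.0° − 30·3.200 = 91.6; c'Δl = 49.28; W sinα = 87.5
Slice 6: Δl = 2.4/cos37.2° = 3.013 m; N'_6 = 105·cos37.2° − 24·3.013 = 11.3; c'Δl = 46.40; W sinα = 63.5
Slice 7: Δl = 1.4/cos47.2° = 2.061 m; N'_7 = 20·cos47.2° − 3·2.061 = 7.4; c'Δl = 31.73; W sinα = 14.7
Σc'Δl = 269.7 kN/m; ΣN' = 518.4 kN/m; ΣW sinα = 212.5 kN/m
Resisting = 269.7 + 518.4·tan32.9° = 269.7 + 335.3 = 605.1 kN/m
FS = 605.1 / 212.5 = 2.847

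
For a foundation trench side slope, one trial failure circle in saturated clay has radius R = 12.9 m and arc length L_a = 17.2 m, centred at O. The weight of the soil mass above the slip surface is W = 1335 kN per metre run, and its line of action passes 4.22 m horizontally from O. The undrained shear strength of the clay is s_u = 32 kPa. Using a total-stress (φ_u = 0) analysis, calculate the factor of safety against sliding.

Taking moments about the centre O, the resisting moment is provided by the undrained shear strength acting along the arc:
M_R = s_u·L_a·R = 32·17.20·12.9 = 7100.2 kN·m/m
M_D = W·d = 1335·4.22 = 5633.7 kN·m/m
FS = M_R / M_D = 7100.2 / 5633.7 = 1.260

FS = 1.26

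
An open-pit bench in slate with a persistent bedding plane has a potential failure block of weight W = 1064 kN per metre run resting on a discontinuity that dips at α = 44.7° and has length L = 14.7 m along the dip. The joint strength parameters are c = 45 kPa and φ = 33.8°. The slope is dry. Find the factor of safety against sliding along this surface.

Resolving the block weight along and normal to the plane and applying the Mohr–Coulomb strength on the joint:
N' = W cosα = 1064·cos44.7° = 756.3 kN/m
Driving force T = W sinα = 1064·sin44.7° = 748.4 kN/m
Resisting force R = c·L + N'·tanφ = 45·14.7 + 756.3·tan33.8° = 661.5 + 506.3 = 1167.8 kN/m
FS = R / T = 1167.8 / 748.4 = 1.560

FS = 1.56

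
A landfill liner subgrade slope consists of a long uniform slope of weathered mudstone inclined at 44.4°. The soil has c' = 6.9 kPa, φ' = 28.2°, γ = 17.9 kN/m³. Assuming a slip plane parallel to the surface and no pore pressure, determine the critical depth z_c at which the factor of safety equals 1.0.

z_c = 1.70 m

Setting FS = 1.00 in FS = [c' + γz cos²β tanφ'] / [γz sinβ cosβ] and solving for z:
z = c' / [γ cosβ (FS·sinβ − cosβ·tanφ')]
  = 6.9 / [17.9·cos44.4°·(1.00·sin44.4° − cos44.4°·tan28.2°)]
  = 6.9 / [17.9·0.7145·(1.00·0.6997 − 0.7145·0.5362)]
  = 6.9 / 4.0486 = 1.704 m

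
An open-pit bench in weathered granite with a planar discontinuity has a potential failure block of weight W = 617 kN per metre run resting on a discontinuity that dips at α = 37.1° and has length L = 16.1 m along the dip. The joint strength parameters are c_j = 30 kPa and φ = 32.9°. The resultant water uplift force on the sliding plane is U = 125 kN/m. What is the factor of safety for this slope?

Resolving the block weight along and normal to the plane and applying the Mohr–Coulomb strength on the joint:
N' = W cosα − U = 617·cos37.1° − 125 = 367.1 kN/m
Driving force T = W sinα = 617·sin37.1° = 372.2 kN/m
Resisting force R = c_j·L + N'·tanφ = 30·16.1 + 367.1·tan32.9° = 483.0 + 237.5 = 720.5 kN/m
FS = R / T = 720.5 / 372.2 = 1.936

FS = 1.94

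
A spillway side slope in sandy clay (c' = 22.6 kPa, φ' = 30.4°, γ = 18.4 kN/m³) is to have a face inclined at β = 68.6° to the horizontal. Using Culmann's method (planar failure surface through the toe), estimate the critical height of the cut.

H_c = 18.42 m

Culmann's analysis gives the critical failure plane at α_cr = (β + φ')/2 = (68.6 + 30.4)/2 = 49.5°, and the critical height
H_c = (4c'/γ) · sinβ cosφ' / [1 − cos(β − φ')]
    = (4·22.6/18.4) · sin68.6°·cos30.4° / [1 − cos(38.2°)]
    = 4.913 · 0.9311·0.8625 / [1 − 0.7859]
    = 4.913 · 0.8030 / 0.2141
    = 18.42 m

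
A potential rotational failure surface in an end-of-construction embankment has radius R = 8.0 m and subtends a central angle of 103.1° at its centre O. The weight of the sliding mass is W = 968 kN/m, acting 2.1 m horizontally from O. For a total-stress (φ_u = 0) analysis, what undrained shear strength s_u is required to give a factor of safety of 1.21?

FS = s_u·L_a·R / (W·d), so s_u = FS·W·d / (L_a·R).
Arc length L_a = R·θ = 8.0·(103.1°·π/180) = 8.0·1.7994 = 14.40 m
s_u = 1.21·968·2.1 / (14.40·8.0) = 2459.7 / 115.16 = 21.36 kPa

s_u = 21.4 kPa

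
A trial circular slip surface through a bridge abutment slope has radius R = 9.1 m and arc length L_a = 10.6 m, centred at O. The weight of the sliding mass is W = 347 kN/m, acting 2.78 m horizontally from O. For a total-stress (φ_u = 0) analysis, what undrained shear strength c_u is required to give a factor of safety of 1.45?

c_u = 14.5 kPa

FS = c_u·L_a·R / (W·d), so c_u = FS·W·d / (L_a·R).
c_u = 1.45·347·2.78 / (10.60·9.1) = 1398.8 / 96.46 = 14.50 kPa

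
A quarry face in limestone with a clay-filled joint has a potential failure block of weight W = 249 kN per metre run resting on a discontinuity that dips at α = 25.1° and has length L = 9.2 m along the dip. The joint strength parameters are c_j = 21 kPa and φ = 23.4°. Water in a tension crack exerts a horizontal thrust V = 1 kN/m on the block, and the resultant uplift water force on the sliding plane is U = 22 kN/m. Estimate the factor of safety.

FS = 2.64

Resolving the block weight along and normal to the plane and applying the Mohr–Coulomb strength on the joint:
N' = W cosα − U − V sinα = 249·cos25.1° − 22 − 1·sin25.1° = 203.1 kN/m
Driving force T = W sinα + V cosα = 249·sin25.1° + 1·cos25.1° = 106.5 kN/m
Resisting force R = c_j·L + N'·tanφ = 21·9.2 + 203.1·tan23.4° = 193.2 + 87.9 = 281.1 kN/m
FS = R / T = 281.1 / 106.5 = 2.638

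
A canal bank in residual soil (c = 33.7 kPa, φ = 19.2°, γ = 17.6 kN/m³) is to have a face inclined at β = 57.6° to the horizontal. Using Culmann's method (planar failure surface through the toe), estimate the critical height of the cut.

Culmann's analysis gives the critical failure plane at α_cr = (β + φ)/2 = (57.6 + 19.2)/2 = 38.4°, and the critical height
H_c = (4c/γ) · sinβ cosφ / [1 − cos(β − φ)]
    = (4·33.7/17.6) · sin57.6°·cos19.2° / [1 − cos(38.4°)]
    = 7.659 · 0.8443·0.9444 / [1 − 0.7837]
    = 7.659 · 0.7974 / 0.2163
    = 28.23 m

H_c = 28.23 m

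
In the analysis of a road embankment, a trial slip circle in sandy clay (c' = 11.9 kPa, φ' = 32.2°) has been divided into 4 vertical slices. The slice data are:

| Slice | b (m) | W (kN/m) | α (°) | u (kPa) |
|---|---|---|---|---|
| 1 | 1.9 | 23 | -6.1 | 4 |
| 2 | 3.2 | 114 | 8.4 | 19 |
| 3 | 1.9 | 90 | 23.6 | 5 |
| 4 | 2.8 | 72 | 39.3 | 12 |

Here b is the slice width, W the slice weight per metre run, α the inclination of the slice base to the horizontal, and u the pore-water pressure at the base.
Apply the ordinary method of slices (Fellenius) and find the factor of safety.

FS = 2.34

Ordinary method of slices: FS = Σ[c'·Δl_i + (W_i cosα_i − u_i·Δl_i)·tanφ'] / Σ W_i sinα_i, with Δl_i = b_i / cosα_i.
Slice 1: Δl = 1.9/cos(-6.1°) = 1.911 m; N'_1 = 23·cos(-6.1°) − 4·1.911 = 15.2; c'Δl = 22.74; W sinα = -2.4
Slice 2: Δl = 3.2/cos8.4° = 3.235 m; N'_2 = 114·cos8.4° − 19·3.235 = 51.3; c'Δl = 38.49; W sinα = 16.7
Slice 3: Δl = 1.9/cos23.6° = 2.073 m; N'_3 = 90·cos23.6° − 5·2.073 = 72.1; c'Δl = 24.67; W sinα = 36.0
Slice 4: Δl = 2.8/cos39.3° = 3.618 m; N'_4 = 72·cos39.3° − 12·3.618 = 12.3; c'Δl = 43.06; W sinα = 45.6
Σc'Δl = 129.0 kN/m; ΣN' = 150.9 kN/m; ΣW sinα = 95.8 kN/m
Resisting = 129.0 + 150.9·tan32.2° = 129.0 + 95.1 = 224.0 kN/m
FS = 224.0 / 95.8 = 2.337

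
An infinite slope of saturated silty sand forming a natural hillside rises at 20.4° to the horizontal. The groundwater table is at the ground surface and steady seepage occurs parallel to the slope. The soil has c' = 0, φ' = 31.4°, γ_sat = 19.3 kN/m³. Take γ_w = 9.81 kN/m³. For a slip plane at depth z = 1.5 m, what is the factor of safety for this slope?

FS = 0.81

With seepage parallel to the slope and the water table at the surface, the effective normal stress on the slip plane uses the buoyant unit weight γ' = γ_sat − γ_w while the driving shear stress uses γ_sat:
FS = [c' + γ' z cos²β tanφ'] / [γ_sat z sinβ cosβ]
(For c' = 0 this reduces to FS = (γ'/γ_sat)·tanφ'/tanβ.)
γ' = 19.3 − 9.81 = 9.49 kN/m³
Numerator = 0.0 + 9.49·1.5·cos²20.4°·tan31.4° = 0.0 + 9.49·1.5·0.8785·0.6104 = 7.633 kPa
Denominator = 19.3·1.5·sin20.4°·cos20.4° = 19.3·1.5·0.3486·0.9373 = 9.458 kPa
FS = 7.633 / 9.458 = 0.807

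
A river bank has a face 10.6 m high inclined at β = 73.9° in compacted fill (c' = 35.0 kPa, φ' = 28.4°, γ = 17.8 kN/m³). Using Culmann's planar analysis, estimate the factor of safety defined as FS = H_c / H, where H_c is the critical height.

H_c = (4c'/γ) · sinβ cosφ' / [1 − cos(β − φ')]
    = (4·35.0/17.8) · sin73.9°·cos28.4° / [1 − cos45.5°]
    = 7.865 · 0.8451 / 0.2991 = 22.22 m
FS = H_c / H = 22.22 / 10.6 = 2.097

FS = 2.10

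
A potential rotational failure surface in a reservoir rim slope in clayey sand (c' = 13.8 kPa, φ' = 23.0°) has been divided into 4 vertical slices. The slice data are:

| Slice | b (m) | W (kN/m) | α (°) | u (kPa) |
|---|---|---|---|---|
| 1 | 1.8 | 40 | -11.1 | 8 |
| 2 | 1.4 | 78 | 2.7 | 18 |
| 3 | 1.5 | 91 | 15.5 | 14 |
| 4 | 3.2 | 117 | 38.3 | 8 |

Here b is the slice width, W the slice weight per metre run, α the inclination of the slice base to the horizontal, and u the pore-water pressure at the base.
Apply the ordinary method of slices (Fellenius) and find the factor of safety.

Ordinary method of slices: FS = Σ[c'·Δl_i + (W_i cosα_i − u_i·Δl_i)·tanφ'] / Σ W_i sinα_i, with Δl_i = b_i / cosα_i.
Slice 1: Δl = 1.8/cos(-11.1°) = 1.834 m; N'_1 = 40·cos(-11.1°) − 8·1.834 = 24.6; c'Δl = 25.31; W sinα = -7.7
Slice 2: Δl = 1.4/cos2.7° = 1.402 m; N'_2 = 78·cos2.7° − 18·1.402 = 52.7; c'Δl = 19.34; W sinα = 3.7
Slice 3: Δl = 1.5/cos15.5° = 1.557 m; N'_3 = 91·cos15.5° − 14·1.557 = 65.9; c'Δl = 21.48; W sinα = 24.3
Slice 4: Δl = 3.2/cos38.3° = 4.078 m; N'_4 = 117·cos38.3° − 8·4.078 = 59.2; c'Δl = 56.27; W sinα = 72.5
Σc'Δl = 122.4 kN/m; ΣN' = 202.4 kN/m; ΣW sinα = 92.8 kN/m
Resisting = 122.4 + 202.4·tan23.0° = 122.4 + 85.9 = 208.3 kN/m
FS = 208.3 / 92.8 = 2.244

FS = 2.24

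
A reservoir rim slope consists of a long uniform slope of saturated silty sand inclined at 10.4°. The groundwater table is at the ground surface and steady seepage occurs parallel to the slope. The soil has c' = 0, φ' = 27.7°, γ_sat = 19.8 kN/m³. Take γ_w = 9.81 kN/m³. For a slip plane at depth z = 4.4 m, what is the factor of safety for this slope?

FS = 1.44

With seepage parallel to the slope and the water table at the surface, the effective normal stress on the slip plane uses the buoyant unit weight γ' = γ_sat − γ_w while the driving shear stress uses γ_sat:
FS = [c' + γ' z cos²β tanφ'] / [γ_sat z sinβ cosβ]
(For c' = 0 this reduces to FS = (γ'/γ_sat)·tanφ'/tanβ.)
γ' = 19.8 − 9.81 = 9.99 kN/m³
Numerator = 0.0 + 9.99·4.4·cos²10.4°·tan27.7° = 0.0 + 9.99·4.4·0.9674·0.5250 = 22.325 kPa
Denominator = 19.8·4.4·sin10.4°·cos10.4° = 19.8·4.4·0.1805·0.9836 = 15.468 kPa
FS = 22.325 / 15.468 = 1.443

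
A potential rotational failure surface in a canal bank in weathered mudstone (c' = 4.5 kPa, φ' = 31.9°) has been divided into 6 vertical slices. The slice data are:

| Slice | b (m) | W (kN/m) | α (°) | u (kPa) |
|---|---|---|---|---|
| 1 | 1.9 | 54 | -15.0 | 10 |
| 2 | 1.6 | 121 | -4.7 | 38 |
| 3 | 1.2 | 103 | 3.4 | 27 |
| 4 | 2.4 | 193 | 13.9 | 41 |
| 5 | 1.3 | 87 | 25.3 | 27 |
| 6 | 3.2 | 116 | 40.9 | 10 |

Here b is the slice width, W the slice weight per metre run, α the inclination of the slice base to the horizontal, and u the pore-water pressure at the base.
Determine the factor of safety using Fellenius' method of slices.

FS = 1.88

Ordinary method of slices: FS = Σ[c'·Δl_i + (W_i cosα_i − u_i·Δl_i)·tanφ'] / Σ W_i sinα_i, with Δl_i = b_i / cosα_i.
Slice 1: Δl = 1.9/cos(-15.0°) = 1.967 m; N'_1 = 54·cos(-15.0°) − 10·1.967 = 32.5; c'Δl = 8.85; W sinα = -14.0
Slice 2: Δl = 1.6/cos(-4.7°) = 1.605 m; N'_2 = 121·cos(-4.7°) − 38·1.605 = 59.6; c'Δl = 7.22; W sinα = -9.9
Slice 3: Δl = 1.2/cos3.4° = 1.202 m; N'_3 = 103·cos3.4° − 27·1.202 = 70.4; c'Δl = 5.41; W sinα = 6.1
Slice 4: Δl = 2.4/cos13.9° = 2.472 m; N'_4 = 193·cos13.9° − 41·2.472 = 86.0; c'Δl = 11.13; W sinα = 46.4
Slice 5: Δl = 1.3/cos25.3° = 1.438 m; N'_5 = 87·cos25.3° − 27·1.438 = 39.8; c'Δl = 6.47; W sinα = 37.2
Slice 6: Δl = 3.2/cos40.9° = 4.234 m; N'_6 = 116·cos40.9° − 10·4.234 = 45.3; c'Δl = 19.05; W sinα = 75.9
Σc'Δl = 58.1 kN/m; ΣN' = 333.6 kN/m; ΣW sinα = 141.7 kN/m
Resisting = 58.1 + 333.6·tan31.9° = 58.1 + 207.6 = 265.8 kN/m
FS = 265.8 / 141.7 = 1.875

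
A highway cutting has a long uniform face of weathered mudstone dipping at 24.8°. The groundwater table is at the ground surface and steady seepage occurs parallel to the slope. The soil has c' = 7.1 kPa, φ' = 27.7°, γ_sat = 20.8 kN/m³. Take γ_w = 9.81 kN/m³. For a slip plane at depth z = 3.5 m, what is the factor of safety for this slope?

FS = 0.86

With seepage parallel to the slope and the water table at the surface, the effective normal stress on the slip plane uses the buoyant unit weight γ' = γ_sat − γ_w while the driving shear stress uses γ_sat:
FS = [c' + γ' z cos²β tanφ'] / [γ_sat z sinβ cosβ]
γ' = 20.8 − 9.81 = 10.99 kN/m³
Numerator = 7.1 + 10.99·3.5·cos²24.8°·tan27.7° = 7.1 + 10.99·3.5·0.8241·0.5250 = 23.742 kPa
Denominator = 20.8·3.5·sin24.8°·cos24.8° = 20.8·3.5·0.4195·0.9078 = 27.720 kPa
FS = 23.742 / 27.720 = 0.856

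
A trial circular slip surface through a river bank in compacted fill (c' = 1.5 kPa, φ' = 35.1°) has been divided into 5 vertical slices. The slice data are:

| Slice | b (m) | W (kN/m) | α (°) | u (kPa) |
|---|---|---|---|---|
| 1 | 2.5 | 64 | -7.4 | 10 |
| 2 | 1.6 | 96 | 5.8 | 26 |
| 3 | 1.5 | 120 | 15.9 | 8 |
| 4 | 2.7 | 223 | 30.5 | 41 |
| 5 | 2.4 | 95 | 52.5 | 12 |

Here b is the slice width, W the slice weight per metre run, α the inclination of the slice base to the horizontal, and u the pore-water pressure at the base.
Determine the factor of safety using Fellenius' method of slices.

Ordinary method of slices: FS = Σ[c'·Δl_i + (W_i cosα_i − u_i·Δl_i)·tanφ'] / Σ W_i sinα_i, with Δl_i = b_i / cosα_i.
Slice 1: Δl = 2.5/cos(-7.4°) = 2.521 m; N'_1 = 64·cos(-7.4°) − 10·2.521 = 38.3; c'Δl = 3.78; W sinα = -8.2
Slice 2: Δl = 1.6/cos5.8° = 1.608 m; N'_2 = 96·cos5.8° − 26·1.608 = 53.7; c'Δl = 2.41; W sinα = 9.7
Slice 3: Δl = 1.5/cos15.9° = 1.560 m; N'_3 = 120·cos15.9° − 8·1.560 = 102.9; c'Δl = 2.34; W sinα = 32.9
Slice 4: Δl = 2.7/cos30.5° = 3.134 m; N'_4 = 223·cos30.5° − 41·3.134 = 63.7; c'Δl = 4.70; W sinα = 113.2
Slice 5: Δl = 2.4/cos52.5° = 3.942 m; N'_5 = 95·cos52.5° − 12·3.942 = 10.5; c'Δl = 5.91; W sinα = 75.4
Σc'Δl = 19.1 kN/m; ΣN' = 269.1 kN/m; ΣW sinα = 222.9 kN/m
Resisting = 19.1 + 269.1·tan35.1° = 19.1 + 189.1 = 208.3 kN/m
FS = 208.3 / 222.9 = 0.934

FS = 0.93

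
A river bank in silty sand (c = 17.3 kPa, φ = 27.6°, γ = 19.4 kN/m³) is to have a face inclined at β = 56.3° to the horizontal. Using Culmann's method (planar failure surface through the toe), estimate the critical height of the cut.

H_c = 21.41 m

Culmann's analysis gives the critical failure plane at α_cr = (β + φ)/2 = (56.3 + 27.6)/2 = 42.0°, and the critical height
H_c = (4c/γ) · sinβ cosφ / [1 − cos(β − φ)]
    = (4·17.3/19.4) · sin56.3°·cos27.6° / [1 − cos(28.7°)]
    = 3.567 · 0.8320·0.8862 / [1 − 0.8771]
    = 3.567 · 0.7373 / 0.1229
    = 21.41 m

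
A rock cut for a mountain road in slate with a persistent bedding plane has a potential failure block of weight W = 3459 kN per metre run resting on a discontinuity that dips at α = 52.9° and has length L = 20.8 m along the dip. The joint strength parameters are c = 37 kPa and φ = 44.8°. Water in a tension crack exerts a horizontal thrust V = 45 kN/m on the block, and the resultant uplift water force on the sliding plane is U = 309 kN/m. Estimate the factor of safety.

Resolving the block weight along and normal to the plane and applying the Mohr–Coulomb strength on the joint:
N' = W cosα − U − V sinα = 3459·cos52.9° − 309 − 45·sin52.9° = 1741.6 kN/m
Driving force T = W sinα + V cosα = 3459·sin52.9° + 45·cos52.9° = 2786.0 kN/m
Resisting force R = c·L + N'·tanφ = 37·20.8 + 1741.6·tan44.8° = 769.6 + 1729.5 = 2499.1 kN/m
FS = R / T = 2499.1 / 2786.0 = 0.897

FS = 0.90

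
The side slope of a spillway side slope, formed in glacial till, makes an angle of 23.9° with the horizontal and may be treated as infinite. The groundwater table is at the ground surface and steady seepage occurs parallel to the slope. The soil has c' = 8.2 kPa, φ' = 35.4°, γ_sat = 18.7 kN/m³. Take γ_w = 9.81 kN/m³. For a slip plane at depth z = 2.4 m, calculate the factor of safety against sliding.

With seepage parallel to the slope and the water table at the surface, the effective normal stress on the slip plane uses the buoyant unit weight γ' = γ_sat − γ_w while the driving shear stress uses γ_sat:
FS = [c' + γ' z cos²β tanφ'] / [γ_sat z sinβ cosβ]
γ' = 18.7 − 9.81 = 8.89 kN/m³
Numerator = 8.2 + 8.89·2.4·cos²23.9°·tan35.4° = 8.2 + 8.89·2.4·0.8359·0.7107 = 20.874 kPa
Denominator = 18.7·2.4·sin23.9°·cos23.9° = 18.7·2.4·0.4051·0.9143 = 16.624 kPa
FS = 20.874 / 16.624 = 1.256

FS = 1.26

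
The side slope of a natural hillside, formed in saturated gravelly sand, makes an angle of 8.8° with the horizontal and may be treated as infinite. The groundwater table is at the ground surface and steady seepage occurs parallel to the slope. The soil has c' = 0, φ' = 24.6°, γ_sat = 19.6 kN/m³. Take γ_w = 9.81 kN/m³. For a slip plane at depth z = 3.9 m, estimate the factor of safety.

FS = 1.48

With seepage parallel to the slope and the water table at the surface, the effective normal stress on the slip plane uses the buoyant unit weight γ' = γ_sat − γ_w while the driving shear stress uses γ_sat:
FS = [c' + γ' z cos²β tanφ'] / [γ_sat z sinβ cosβ]
(For c' = 0 this reduces to FS = (γ'/γ_sat)·tanφ'/tanβ.)
γ' = 19.6 − 9.81 = 9.79 kN/m³
Numerator = 0.0 + 9.79·3.9·cos²8.8°·tan24.6° = 0.0 + 9.79·3.9·0.9766·0.4578 = 17.071 kPa
Denominator = 19.6·3.9·sin8.8°·cos8.8° = 19.6·3.9·0.1530·0.9882 = 11.557 kPa
FS = 17.071 / 11.557 = 1.477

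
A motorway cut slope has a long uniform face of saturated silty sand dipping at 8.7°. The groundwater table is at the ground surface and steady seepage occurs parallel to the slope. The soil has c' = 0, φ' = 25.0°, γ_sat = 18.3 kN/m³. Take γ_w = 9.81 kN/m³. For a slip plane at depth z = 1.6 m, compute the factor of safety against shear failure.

With seepage parallel to the slope and the water table at the surface, the effective normal stress on the slip plane uses the buoyant unit weight γ' = γ_sat − γ_w while the driving shear stress uses γ_sat:
FS = [c' + γ' z cos²β tanφ'] / [γ_sat z sinβ cosβ]
(For c' = 0 this reduces to FS = (γ'/γ_sat)·tanφ'/tanβ.)
γ' = 18.3 − 9.81 = 8.49 kN/m³
Numerator = 0.0 + 8.49·1.6·cos²8.7°·tan25.0° = 0.0 + 8.49·1.6·0.9771·0.4663 = 6.189 kPa
Denominator = 18.3·1.6·sin8.7°·cos8.7° = 18.3·1.6·0.1513·0.9885 = 4.378 kPa
FS = 6.189 / 4.378 = 1.414

FS = 1.41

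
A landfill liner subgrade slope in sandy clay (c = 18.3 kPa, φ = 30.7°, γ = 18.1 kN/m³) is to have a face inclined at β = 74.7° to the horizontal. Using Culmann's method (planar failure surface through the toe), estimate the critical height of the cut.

H_c = 11.95 m

Culmann's analysis gives the critical failure plane at α_cr = (β + φ)/2 = (74.7 + 30.7)/2 = 52.7°, and the critical height
H_c = (4c/γ) · sinβ cosφ / [1 − cos(β − φ)]
    = (4·18.3/18.1) · sin74.7°·cos30.7° / [1 − cos(44.0°)]
    = 4.044 · 0.9646·0.8599 / [1 − 0.7193]
    = 4.044 · 0.8294 / 0.2807
    = 11.95 m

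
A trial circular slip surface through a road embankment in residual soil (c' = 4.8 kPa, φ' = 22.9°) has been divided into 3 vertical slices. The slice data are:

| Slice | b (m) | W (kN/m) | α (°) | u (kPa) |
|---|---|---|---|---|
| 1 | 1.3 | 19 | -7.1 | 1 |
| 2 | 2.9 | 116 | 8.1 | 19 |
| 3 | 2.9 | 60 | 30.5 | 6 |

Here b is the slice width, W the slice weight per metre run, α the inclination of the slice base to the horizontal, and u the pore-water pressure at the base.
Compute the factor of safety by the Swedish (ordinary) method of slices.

FS = 1.85

Ordinary method of slices: FS = Σ[c'·Δl_i + (W_i cosα_i − u_i·Δl_i)·tanφ'] / Σ W_i sinα_i, with Δl_i = b_i / cosα_i.
Slice 1: Δl = 1.3/cos(-7.1°) = 1.310 m; N'_1 = 19·cos(-7.1°) − 1·1.310 = 17.5; c'Δl = 6.29; W sinα = -2.3
Slice 2: Δl = 2.9/cos8.1° = 2.929 m; N'_2 = 116·cos8.1° − 19·2.929 = 59.2; c'Δl = 14.06; W sinα = 16.3
Slice 3: Δl = 2.9/cos30.5° = 3.366 m; N'_3 = 60·cos30.5° − 6·3.366 = 31.5; c'Δl = 16.16; W sinα = 30.5
Σc'Δl = 36.5 kN/m; ΣN' = 108.2 kN/m; ΣW sinα = 44.4 kN/m
Resisting = 36.5 + 108.2·tan22.9° = 36.5 + 45.7 = 82.2 kN/m
FS = 82.2 / 44.4 = 1.850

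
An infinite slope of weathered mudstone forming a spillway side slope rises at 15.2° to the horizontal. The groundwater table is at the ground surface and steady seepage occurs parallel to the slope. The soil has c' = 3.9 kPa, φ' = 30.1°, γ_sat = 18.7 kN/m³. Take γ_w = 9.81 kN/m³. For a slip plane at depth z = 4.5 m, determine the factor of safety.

With seepage parallel to the slope and the water table at the surface, the effective normal stress on the slip plane uses the buoyant unit weight γ' = γ_sat − γ_w while the driving shear stress uses γ_sat:
FS = [c' + γ' z cos²β tanφ'] / [γ_sat z sinβ cosβ]
γ' = 18.7 − 9.81 = 8.89 kN/m³
Numerator = 3.9 + 8.89·4.5·cos²15.2°·tan30.1° = 3.9 + 8.89·4.5·0.9313·0.5797 = 25.496 kPa
Denominator = 18.7·4.5·sin15.2°·cos15.2° = 18.7·4.5·0.2622·0.9650 = 21.291 kPa
FS = 25.496 / 21.291 = 1.197

FS = 1.20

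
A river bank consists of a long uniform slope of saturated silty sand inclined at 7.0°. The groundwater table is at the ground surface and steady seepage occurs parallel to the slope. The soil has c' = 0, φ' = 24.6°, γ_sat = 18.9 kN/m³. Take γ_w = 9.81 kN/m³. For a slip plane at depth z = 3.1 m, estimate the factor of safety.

With seepage parallel to the slope and the water table at the surface, the effective normal stress on the slip plane uses the buoyant unit weight γ' = γ_sat − γ_w while the driving shear stress uses γ_sat:
FS = [c' + γ' z cos²β tanφ'] / [γ_sat z sinβ cosβ]
(For c' = 0 this reduces to FS = (γ'/γ_sat)·tanφ'/tanβ.)
γ' = 18.9 − 9.81 = 9.09 kN/m³
Numerator = 0.0 + 9.09·3.1·cos²7.0°·tan24.6° = 0.0 + 9.09·3.1·0.9851·0.4578 = 12.710 kPa
Denominator = 18.9·3.1·sin7.0°·cos7.0° = 18.9·3.1·0.1219·0.9925 = 7.087 kPa
FS = 12.710 / 7.087 = 1.793

FS = 1.79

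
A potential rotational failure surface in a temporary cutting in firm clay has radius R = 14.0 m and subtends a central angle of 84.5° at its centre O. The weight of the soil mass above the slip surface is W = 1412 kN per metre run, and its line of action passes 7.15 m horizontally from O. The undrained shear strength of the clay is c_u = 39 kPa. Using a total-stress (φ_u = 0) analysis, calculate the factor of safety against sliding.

Taking moments about the centre O, the resisting moment is provided by the undrained shear strength acting along the arc:
Arc length L_a = R·θ = 14.0·(84.5°·π/180) = 14.0·1.4748 = 20.65 m
M_R = c_u·L_a·R = 39·20.65·14.0 = 11273.4 kN·m/m
M_D = W·d = 1412·7.15 = 10095.8 kN·m/m
FS = M_R / M_D = 11273.4 / 10095.8 = 1.117

FS = 1.12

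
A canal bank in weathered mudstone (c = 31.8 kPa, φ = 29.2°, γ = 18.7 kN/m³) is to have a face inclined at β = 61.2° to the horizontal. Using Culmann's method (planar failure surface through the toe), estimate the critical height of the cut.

Culmann's analysis gives the critical failure plane at α_cr = (β + φ)/2 = (61.2 + 29.2)/2 = 45.2°, and the critical height
H_c = (4c/γ) · sinβ cosφ / [1 − cos(β − φ)]
    = (4·31.8/18.7) · sin61.2°·cos29.2° / [1 − cos(32.0°)]
    = 6.802 · 0.8763·0.8729 / [1 − 0.8480]
    = 6.802 · 0.7649 / 0.1520
    = 34.24 m

H_c = 34.24 m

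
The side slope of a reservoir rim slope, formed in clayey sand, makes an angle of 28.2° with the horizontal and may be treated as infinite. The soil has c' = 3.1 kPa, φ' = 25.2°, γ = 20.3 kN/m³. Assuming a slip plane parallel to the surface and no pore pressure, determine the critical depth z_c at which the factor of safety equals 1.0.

Setting FS = 1.00 in FS = [c' + γz cos²β tanφ'] / [γz sinβ cosβ] and solving for z:
z = c' / [γ cosβ (FS·sinβ − cosβ·tanφ')]
  = 3.1 / [20.3·cos28.2°·(1.00·sin28.2° − cos28.2°·tan25.2°)]
  = 3.1 / [20.3·0.8813·(1.00·0.4726 − 0.8813·0.4706)]
  = 3.1 / 1.0348 = 2.996 m

z_c = 3.00 m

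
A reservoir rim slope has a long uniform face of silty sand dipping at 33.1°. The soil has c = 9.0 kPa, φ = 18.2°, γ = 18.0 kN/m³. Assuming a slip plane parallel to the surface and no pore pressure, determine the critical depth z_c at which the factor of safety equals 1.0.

z_c = 2.21 m

Setting FS = 1.00 in FS = [c + γz cos²β tanφ] / [γz sinβ cosβ] and solving for z:
z = c / [γ cosβ (FS·sinβ − cosβ·tanφ)]
  = 9.0 / [18.0·cos33.1°·(1.00·sin33.1° − cos33.1°·tan18.2°)]
  = 9.0 / [18.0·0.8377·(1.00·0.5461 − 0.8377·0.3288)]
  = 9.0 / 4.0815 = 2.205 m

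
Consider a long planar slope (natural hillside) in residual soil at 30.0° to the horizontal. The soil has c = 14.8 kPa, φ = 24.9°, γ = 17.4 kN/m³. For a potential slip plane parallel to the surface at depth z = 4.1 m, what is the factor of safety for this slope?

For an infinite slope with a slip plane parallel to the surface (no pore pressure): FS = [c + γz cos²β tanφ] / [γz sinβ cosβ].
γz = 17.4·4.1 = 71.34 kN/m²
Numerator = 14.8 + 71.34·cos²30.0°·tan24.9° = 14.8 + 71.34·0.7500·0.4642 = 39.636 kPa
Denominator = 71.34·sin30.0°·cos30.0° = 71.34·0.5000·0.8660 = 30.891 kPa
FS = 39.636 / 30.891 = 1.283

FS = 1.28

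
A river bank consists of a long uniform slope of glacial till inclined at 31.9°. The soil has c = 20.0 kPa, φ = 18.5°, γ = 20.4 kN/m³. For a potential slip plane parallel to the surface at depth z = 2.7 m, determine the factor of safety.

FS = 1.35

For an infinite slope with a slip plane parallel to the surface (no pore pressure): FS = [c + γz cos²β tanφ] / [γz sinβ cosβ].
γz = 20.4·2.7 = 55.08 kN/m²
Numerator = 20.0 + 55.08·cos²31.9°·tan18.5° = 20.0 + 55.08·0.7208·0.3346 = 33.283 kPa
Denominator = 55.08·sin31.9°·cos31.9° = 55.08·0.5284·0.8490 = 24.710 kPa
FS = 33.283 / 24.710 = 1.347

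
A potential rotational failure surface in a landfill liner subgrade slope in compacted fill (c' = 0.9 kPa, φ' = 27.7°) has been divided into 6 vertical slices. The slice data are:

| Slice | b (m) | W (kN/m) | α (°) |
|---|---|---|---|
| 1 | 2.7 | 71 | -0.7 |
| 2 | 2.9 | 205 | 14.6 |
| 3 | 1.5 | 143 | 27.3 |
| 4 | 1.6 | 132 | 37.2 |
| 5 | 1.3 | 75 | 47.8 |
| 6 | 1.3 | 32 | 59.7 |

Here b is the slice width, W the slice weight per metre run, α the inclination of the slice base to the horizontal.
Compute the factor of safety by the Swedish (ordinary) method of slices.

Ordinary method of slices: FS = Σ[c'·Δl_i + (W_i cosα_i)·tanφ'] / Σ W_i sinα_i, with Δl_i = b_i / cosα_i.
Slice 1: Δl = 2.7/cos(-0.7°) = 2.700 m; N'_1 = 71·cos(-0.7°) = 71.0; c'Δl = 2.43; W sinα = -0.9
Slice 2: Δl = 2.9/cos14.6° = 2.997 m; N'_2 = 205·cos14.6° = 198.4; c'Δl = 2.70; W sinα = 51.7
Slice 3: Δl = 1.5/cos27.3° = 1.688 m; N'_3 = 143·cos27.3° = 127.1; c'Δl = 1.52; W sinα = 65.6
Slice 4: Δl = 1.6/cos37.2° = 2.009 m; N'_4 = 132·cos37.2° = 105.1; c'Δl = 1.81; W sinα = 79.8
Slice 5: Δl = 1.3/cos47.8° = 1.935 m; N'_5 = 75·cos47.8° = 50.4; c'Δl = 1.74; W sinα = 55.6
Slice 6: Δl = 1.3/cos59.7° = 2.577 m; N'_6 = 32·cos59.7° = 16.1; c'Δl = 2.32; W sinα = 27.6
Σc'Δl = 12.5 kN/m; ΣN' = 568.1 kN/m; ΣW sinα = 279.4 kN/m
Resisting = 12.5 + 568.1·tan27.7° = 12.5 + 298.3 = 310.8 kN/m
FS = 310.8 / 279.4 = 1.112

FS = 1.11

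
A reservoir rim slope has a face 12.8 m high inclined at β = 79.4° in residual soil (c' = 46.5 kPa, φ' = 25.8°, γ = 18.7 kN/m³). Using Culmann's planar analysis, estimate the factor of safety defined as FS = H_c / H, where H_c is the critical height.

H_c = (4c'/γ) · sinβ cosφ' / [1 − cos(β − φ')]
    = (4·46.5/18.7) · sin79.4°·cos25.8° / [1 − cos53.6°]
    = 9.947 · 0.8850 / 0.4066 = 21.65 m
FS = H_c / H = 21.65 / 12.8 = 1.691

FS = 1.69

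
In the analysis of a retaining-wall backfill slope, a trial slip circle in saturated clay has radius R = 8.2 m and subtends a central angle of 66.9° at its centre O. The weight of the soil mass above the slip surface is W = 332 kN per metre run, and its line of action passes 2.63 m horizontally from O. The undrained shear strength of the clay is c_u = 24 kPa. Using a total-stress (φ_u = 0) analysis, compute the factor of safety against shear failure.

Taking moments about the centre O, the resisting moment is provided by the undrained shear strength acting along the arc:
Arc length L_a = R·θ = 8.2·(66.9°·π/180) = 8.2·1.1676 = 9.57 m
M_R = c_u·L_a·R = 24·9.57·8.2 = 1884.3 kN·m/m
M_D = W·d = 332·2.63 = 873.2 kN·m/m
FS = M_R / M_D = 1884.3 / 873.2 = 2.158

FS = 2.16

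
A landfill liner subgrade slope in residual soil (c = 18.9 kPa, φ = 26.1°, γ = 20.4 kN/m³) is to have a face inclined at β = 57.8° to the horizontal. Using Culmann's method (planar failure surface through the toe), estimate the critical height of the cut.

H_c = 18.88 m

Culmann's analysis gives the critical failure plane at α_cr = (β + φ)/2 = (57.8 + 26.1)/2 = 42.0°, and the critical height
H_c = (4c/γ) · sinβ cosφ / [1 − cos(β − φ)]
    = (4·18.9/20.4) · sin57.8°·cos26.1° / [1 − cos(31.7°)]
    = 3.706 · 0.8462·0.8980 / [1 − 0.8508]
    = 3.706 · 0.7599 / 0.1492
    = 18.88 m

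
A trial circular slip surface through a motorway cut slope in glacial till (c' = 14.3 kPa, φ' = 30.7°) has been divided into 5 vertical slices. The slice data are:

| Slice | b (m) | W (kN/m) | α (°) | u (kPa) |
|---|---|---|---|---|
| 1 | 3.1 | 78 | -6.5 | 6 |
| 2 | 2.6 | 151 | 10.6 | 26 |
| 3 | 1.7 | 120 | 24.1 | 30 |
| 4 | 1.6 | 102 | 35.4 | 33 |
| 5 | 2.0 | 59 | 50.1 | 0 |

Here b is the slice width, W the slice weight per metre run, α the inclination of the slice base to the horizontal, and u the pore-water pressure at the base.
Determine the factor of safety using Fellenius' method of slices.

FS = 1.91

Ordinary method of slices: FS = Σ[c'·Δl_i + (W_i cosα_i − u_i·Δl_i)·tanφ'] / Σ W_i sinα_i, with Δl_i = b_i / cosα_i.
Slice 1: Δl = 3.1/cos(-6.5°) = 3.120 m; N'_1 = 78·cos(-6.5°) − 6·3.120 = 58.8; c'Δl = 44.62; W sinα = -8.8
Slice 2: Δl = 2.6/cos10.6° = 2.645 m; N'_2 = 151·cos10.6° − 26·2.645 = 79.6; c'Δl = 37.83; W sinα = 27.8
Slice 3: Δl = 1.7/cos24.1° = 1.862 m; N'_3 = 120·cos24.1° − 30·1.862 = 53.7; c'Δl = 26.63; W sinα = 49.0
Slice 4: Δl = 1.6/cos35.4° = 1.963 m; N'_4 = 102·cos35.4° − 33·1.963 = 18.4; c'Δl = 28.07; W sinα = 59.1
Slice 5: Δl = 2.0/cos50.1° = 3.118 m; N'_5 = 59·cos50.1° − 0·3.118 = 37.8; c'Δl = 44.59; W sinα = 45.3
Σc'Δl = 181.7 kN/m; ΣN' = 248.3 kN/m; ΣW sinα = 172.3 kN/m
Resisting = 181.7 + 248.3·tan30.7° = 181.7 + 147.4 = 329.2 kN/m
FS = 329.2 / 172.3 = 1.910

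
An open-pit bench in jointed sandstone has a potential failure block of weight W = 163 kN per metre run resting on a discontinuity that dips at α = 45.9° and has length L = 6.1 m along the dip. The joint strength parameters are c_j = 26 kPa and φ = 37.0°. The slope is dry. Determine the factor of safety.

Resolving the block weight along and normal to the plane and applying the Mohr–Coulomb strength on the joint:
N' = W cosα = 163·cos45.9° = 113.4 kN/m
Driving force T = W sinα = 163·sin45.9° = 117.1 kN/m
Resisting force R = c_j·L + N'·tanφ = 26·6.1 + 113.4·tan37.0° = 158.6 + 85.5 = 244.1 kN/m
FS = R / T = 244.1 / 117.1 = 2.085

FS = 2.09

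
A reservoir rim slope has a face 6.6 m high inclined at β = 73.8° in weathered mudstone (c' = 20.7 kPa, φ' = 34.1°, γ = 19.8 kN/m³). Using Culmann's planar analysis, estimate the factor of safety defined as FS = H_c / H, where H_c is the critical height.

FS = 2.18

H_c = (4c'/γ) · sinβ cosφ' / [1 − cos(β − φ')]
    = (4·20.7/19.8) · sin73.8°·cos34.1° / [1 − cos39.7°]
    = 4.182 · 0.7952 / 0.2306 = 14.42 m
FS = H_c / H = 14.42 / 6.6 = 2.185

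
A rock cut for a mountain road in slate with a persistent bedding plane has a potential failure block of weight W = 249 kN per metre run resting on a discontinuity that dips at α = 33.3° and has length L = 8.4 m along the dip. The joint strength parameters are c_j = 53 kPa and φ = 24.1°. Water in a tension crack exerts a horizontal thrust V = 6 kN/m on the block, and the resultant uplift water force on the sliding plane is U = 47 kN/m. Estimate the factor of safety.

Resolving the block weight along and normal to the plane and applying the Mohr–Coulomb strength on the joint:
N' = W cosα − U − V sinα = 249·cos33.3° − 47 − 6·sin33.3° = 157.8 kN/m
Driving force T = W sinα + V cosα = 249·sin33.3° + 6·cos33.3° = 141.7 kN/m
Resisting force R = c_j·L + N'·tanφ = 53·8.4 + 157.8·tan24.1° = 445.2 + 70.6 = 515.8 kN/m
FS = R / T = 515.8 / 141.7 = 3.640

FS = 3.64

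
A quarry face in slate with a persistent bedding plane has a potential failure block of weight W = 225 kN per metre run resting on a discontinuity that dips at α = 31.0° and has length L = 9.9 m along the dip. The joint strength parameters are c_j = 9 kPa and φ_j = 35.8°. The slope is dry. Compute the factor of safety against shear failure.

Resolving the block weight along and normal to the plane and applying the Mohr–Coulomb strength on the joint:
N' = W cosα = 225·cos31.0° = 192.9 kN/m
Driving force T = W sinα = 225·sin31.0° = 115.9 kN/m
Resisting force R = c_j·L + N'·tanφ_j = 9·9.9 + 192.9·tan35.8° = 89.1 + 139.1 = 228.2 kN/m
FS = R / T = 228.2 / 115.9 = 1.969

FS = 1.97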